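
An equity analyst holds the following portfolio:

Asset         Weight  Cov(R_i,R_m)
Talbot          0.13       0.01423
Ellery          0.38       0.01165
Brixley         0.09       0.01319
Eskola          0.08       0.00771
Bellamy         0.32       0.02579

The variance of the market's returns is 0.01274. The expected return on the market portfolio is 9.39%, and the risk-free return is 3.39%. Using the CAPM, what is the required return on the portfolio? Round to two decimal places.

β_Talbot = 0.01423 / 0.01274 = 1.1170
β_Ellery = 0.01165 / 0.01274 = 0.9144
β_Brixley = 0.01319 / 0.01274 = 1.0353
β_Eskola = 0.00771 / 0.01274 = 0.6052
β_Bellamy = 0.02579 / 0.01274 = 2.0243
β_P = Σ w_i β_i = 0.13×1.1170 + 0.38×0.9144 + 0.09×1.0353 + 0.08×0.6052 + 0.32×2.0243 = 1.2821
MRP = 9.39% − 3.39% = 6.00%
E(R_P) = R_f + β_P × MRP = 3.39% + 1.2821 × 6.00% = 11.08%

11.08%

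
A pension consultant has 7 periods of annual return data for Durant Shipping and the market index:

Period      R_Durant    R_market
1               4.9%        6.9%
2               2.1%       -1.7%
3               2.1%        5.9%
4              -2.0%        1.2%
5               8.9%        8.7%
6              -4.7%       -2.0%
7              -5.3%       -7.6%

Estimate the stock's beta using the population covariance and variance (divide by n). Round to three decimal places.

0.766

Mean R_i = (4.9 + 2.1 + 2.1 − 2.0 + 8.9 − 4.7 − 5.3) / 7 = 0.8571%
Mean R_m = (6.9 − 1.7 + 5.9 + 1.2 + 8.7 − 2.0 − 7.6) / 7 = 1.6286%
Σ(R_i − R̄_i)(R_m − R̄_m) = 157.5686  ⇒  Cov = 157.5686 / 7 = 22.5098
Σ(R_m − R̄_m)² = 205.6343  ⇒  Var(R_m) = 205.6343 / 7 = 29.3763
β = Cov / Var(R_m) = 22.5098 / 29.3763 = 0.7663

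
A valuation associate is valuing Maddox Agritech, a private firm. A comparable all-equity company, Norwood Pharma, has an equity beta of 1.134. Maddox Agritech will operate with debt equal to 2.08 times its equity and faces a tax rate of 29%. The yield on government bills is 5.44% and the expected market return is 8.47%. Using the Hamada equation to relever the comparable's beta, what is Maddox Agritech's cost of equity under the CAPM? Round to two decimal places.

β_L = β_U × [1 + (1 − t)(D/E)] = 1.134 × [1 + (1 − 0.29) × 2.08]
    = 1.134 × [1 + 0.71 × 2.08] = 1.134 × 2.4768 = 2.8087
MRP = 8.47% − 5.44% = 3.03%
E(R) = R_f + β_L × MRP = 5.44% + 2.8087 × 3.03% = 13.95%

13.95%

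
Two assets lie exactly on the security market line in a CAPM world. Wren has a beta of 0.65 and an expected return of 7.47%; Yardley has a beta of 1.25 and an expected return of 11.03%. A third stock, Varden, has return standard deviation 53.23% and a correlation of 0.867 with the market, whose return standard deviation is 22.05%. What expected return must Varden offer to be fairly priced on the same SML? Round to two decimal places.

MRP = (11.03% − 7.47%) / (1.25 − 0.65) = 5.9333%
R_f = 7.47% − 0.65 × 5.9333% = 3.6134%
β_Varden = ρ·σ_i/σ_m = 0.867 × 53.23 / 22.05 = 2.0930
E(R_Varden) = R_f + β × MRP = 3.6134% + 2.0930 × 5.9333% = 16.03%

16.03%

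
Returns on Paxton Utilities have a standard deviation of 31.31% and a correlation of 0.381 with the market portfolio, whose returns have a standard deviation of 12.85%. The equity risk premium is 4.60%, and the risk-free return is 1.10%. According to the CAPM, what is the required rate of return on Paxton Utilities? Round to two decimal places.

5.37%

β = ρ × σ_i / σ_m = 0.381 × 31.31% / 12.85% = 0.9283
E(R) = 1.10% + 0.9283 × 4.60% = 5.37%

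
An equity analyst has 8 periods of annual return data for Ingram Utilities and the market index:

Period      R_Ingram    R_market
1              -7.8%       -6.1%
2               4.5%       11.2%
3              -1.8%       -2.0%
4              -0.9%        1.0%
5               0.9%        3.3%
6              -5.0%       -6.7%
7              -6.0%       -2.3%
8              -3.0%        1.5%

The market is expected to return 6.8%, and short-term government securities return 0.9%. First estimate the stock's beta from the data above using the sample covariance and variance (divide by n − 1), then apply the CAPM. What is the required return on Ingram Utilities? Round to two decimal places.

4.63%

Mean R_i = (-7.8 + 4.5 − 1.8 − 0.9 + 0.9 − 5.0 − 6.0 − 3.0) / 8 = -2.3875%
Mean R_m = (-6.1 + 11.2 − 2.0 + 1.0 + 3.3 − 6.7 − 2.3 + 1.5) / 8 = -0.0125%
Σ(R_i − R̄_i)(R_m − R̄_m) = 146.2113  ⇒  Cov = 146.2113 / 7 = 20.8873
Σ(R_m − R̄_m)² = 230.9688  ⇒  Var(R_m) = 230.9688 / 7 = 32.9955
β = Cov / Var(R_m) = 20.8873 / 32.9955 = 0.6330
MRP = 6.8% − 0.9% = 5.90%
E(R) = R_f + β × MRP = 0.9% + 0.6330 × 5.9% = 4.63%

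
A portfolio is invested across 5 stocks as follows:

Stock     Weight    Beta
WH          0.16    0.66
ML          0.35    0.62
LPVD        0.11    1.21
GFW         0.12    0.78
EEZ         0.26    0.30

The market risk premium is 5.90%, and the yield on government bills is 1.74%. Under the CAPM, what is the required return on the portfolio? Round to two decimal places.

5.44%

β_P = Σ w_i β_i = 0.16×0.66 + 0.35×0.62 + 0.11×1.21 + 0.12×0.78 + 0.26×0.30 = 0.6273
E(R_P) = R_f + β_P × MRP = 1.74% + 0.6273 × 5.90% = 5.44%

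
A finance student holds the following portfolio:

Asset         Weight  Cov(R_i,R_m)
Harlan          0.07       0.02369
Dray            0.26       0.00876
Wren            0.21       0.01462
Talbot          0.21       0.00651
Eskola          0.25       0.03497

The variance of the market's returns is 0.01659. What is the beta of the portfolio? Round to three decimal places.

β_Harlan = 0.02369 / 0.01659 = 1.4280
β_Dray = 0.00876 / 0.01659 = 0.5280
β_Wren = 0.01462 / 0.01659 = 0.8813
β_Talbot = 0.00651 / 0.01659 = 0.3924
β_Eskola = 0.03497 / 0.01659 = 2.1079
β_P = Σ w_i β_i = 0.07×1.4280 + 0.26×0.5280 + 0.21×0.8813 + 0.21×0.3924 + 0.25×2.1079 = 1.0317

1.032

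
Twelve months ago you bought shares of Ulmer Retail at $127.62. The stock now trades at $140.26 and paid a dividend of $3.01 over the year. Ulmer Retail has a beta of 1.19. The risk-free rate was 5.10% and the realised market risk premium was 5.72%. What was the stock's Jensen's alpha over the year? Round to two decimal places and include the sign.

+0.36%

Realised HPR = (P1 + D1 − P0) / P0 = (140.26 + 3.01 − 127.62) / 127.62 = 15.65 / 127.62 = 12.2630%
CAPM required = R_f + β·MRP = 5.10% + 1.19 × 5.72% = 11.9068%
α = realised − required = 12.2630% − 11.9068% = +0.36%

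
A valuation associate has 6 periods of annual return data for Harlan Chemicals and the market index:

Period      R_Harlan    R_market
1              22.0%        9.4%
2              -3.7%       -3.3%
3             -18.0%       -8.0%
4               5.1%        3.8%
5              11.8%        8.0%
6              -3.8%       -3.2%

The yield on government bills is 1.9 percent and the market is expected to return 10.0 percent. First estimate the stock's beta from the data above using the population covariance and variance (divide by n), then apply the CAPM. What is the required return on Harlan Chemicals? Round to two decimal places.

17.61%

Mean R_i = (22.0 − 3.7 − 18.0 + 5.1 + 11.8 − 3.8) / 6 = 2.2333%
Mean R_m = (9.4 − 3.3 − 8.0 + 3.8 + 8.0 − 3.2) / 6 = 1.1167%
Σ(R_i − R̄_i)(R_m − R̄_m) = 473.9867  ⇒  Cov = 473.9867 / 6 = 78.9978
Σ(R_m − R̄_m)² = 244.4483  ⇒  Var(R_m) = 244.4483 / 6 = 40.7414
β = Cov / Var(R_m) = 78.9978 / 40.7414 = 1.9390
MRP = 10.0% − 1.9% = 8.10%
E(R) = R_f + β × MRP = 1.9% + 1.9390 × 8.1% = 17.61%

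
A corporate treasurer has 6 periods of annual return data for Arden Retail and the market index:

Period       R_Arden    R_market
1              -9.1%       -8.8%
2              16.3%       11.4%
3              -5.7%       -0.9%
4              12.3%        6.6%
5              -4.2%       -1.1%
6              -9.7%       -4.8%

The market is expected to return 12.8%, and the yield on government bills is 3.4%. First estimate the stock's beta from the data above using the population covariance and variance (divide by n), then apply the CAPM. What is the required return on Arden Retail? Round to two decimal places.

17.19%

Mean R_i = (-9.1 + 16.3 − 5.7 + 12.3 − 4.2 − 9.7) / 6 = -0.0167%
Mean R_m = (-8.8 + 11.4 − 0.9 + 6.6 − 1.1 − 4.8) / 6 = 0.4000%
Σ(R_i − R̄_i)(R_m − R̄_m) = 403.4300  ⇒  Cov = 403.4300 / 6 = 67.2383
Σ(R_m − R̄_m)² = 275.0600  ⇒  Var(R_m) = 275.0600 / 6 = 45.8433
β = Cov / Var(R_m) = 67.2383 / 45.8433 = 1.4667
MRP = 12.8% − 3.4% = 9.40%
E(R) = R_f + β × MRP = 3.4% + 1.4667 × 9.4% = 17.19%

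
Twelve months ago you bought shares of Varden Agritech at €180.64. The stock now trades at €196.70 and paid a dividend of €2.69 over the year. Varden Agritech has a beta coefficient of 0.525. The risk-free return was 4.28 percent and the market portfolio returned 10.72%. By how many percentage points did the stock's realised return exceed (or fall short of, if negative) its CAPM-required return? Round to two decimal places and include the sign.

Realised HPR = (P1 + D1 − P0) / P0 = (196.70 + 2.69 − 180.64) / 180.64 = 18.75 / 180.64 = 10.3798%
MRP = 10.72% − 4.28% = 6.44%
CAPM required = R_f + β·MRP = 4.28% + 0.525 × 6.44% = 7.66100%
α = realised − required = 10.3798% − 7.66100% = +2.72%

+2.72%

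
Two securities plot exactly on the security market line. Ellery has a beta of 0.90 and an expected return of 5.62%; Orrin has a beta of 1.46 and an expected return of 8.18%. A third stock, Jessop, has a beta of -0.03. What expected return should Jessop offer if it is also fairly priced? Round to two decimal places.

MRP (SML slope) = (8.18% − 5.62%) / (1.46 − 0.90) = 2.56% / 0.56 = 4.5714%
R_f (intercept) = 5.62% − 0.90 × 4.5714% = 1.5057%
E(R_Jessop) = R_f + β × MRP = 1.5057% + -0.03 × 4.5714% = 1.37%

1.37%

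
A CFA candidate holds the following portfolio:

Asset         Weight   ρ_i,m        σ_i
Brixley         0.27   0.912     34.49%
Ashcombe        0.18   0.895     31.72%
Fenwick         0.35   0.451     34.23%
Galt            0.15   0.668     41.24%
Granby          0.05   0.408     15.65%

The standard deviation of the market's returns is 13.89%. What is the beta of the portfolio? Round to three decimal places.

1.689

β_Brixley = 0.912 × 34.49% / 13.89% = 2.2646
β_Ashcombe = 0.895 × 31.72% / 13.89% = 2.0439
β_Fenwick = 0.451 × 34.23% / 13.89% = 1.1114
β_Galt = 0.668 × 41.24% / 13.89% = 1.9833
β_Granby = 0.408 × 15.65% / 13.89% = 0.4597
β_P = Σ w_i β_i = 0.27×2.2646 + 0.18×2.0439 + 0.35×1.1114 + 0.15×1.9833 + 0.05×0.4597 = 1.6888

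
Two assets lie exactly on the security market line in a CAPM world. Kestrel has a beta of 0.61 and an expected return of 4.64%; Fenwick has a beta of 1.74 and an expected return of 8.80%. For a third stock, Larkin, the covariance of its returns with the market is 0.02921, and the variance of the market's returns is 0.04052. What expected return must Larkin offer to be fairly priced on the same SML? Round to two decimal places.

MRP = (8.80% − 4.64%) / (1.74 − 0.61) = 3.6814%
R_f = 4.64% − 0.61 × 3.6814% = 2.3943%
β_Larkin = Cov / Var(R_m) = 0.02921 / 0.04052 = 0.7209
E(R_Larkin) = R_f + β × MRP = 2.3943% + 0.7209 × 3.6814% = 5.05%

5.05%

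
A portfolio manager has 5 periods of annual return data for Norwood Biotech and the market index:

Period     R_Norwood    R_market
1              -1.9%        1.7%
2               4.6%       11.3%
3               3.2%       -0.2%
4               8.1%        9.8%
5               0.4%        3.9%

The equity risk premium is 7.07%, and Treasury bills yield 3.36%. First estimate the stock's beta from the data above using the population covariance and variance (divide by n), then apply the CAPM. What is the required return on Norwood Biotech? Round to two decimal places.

Mean R_i = (-1.9 + 4.6 + 3.2 + 8.1 + 0.4) / 5 = 2.8800%
Mean R_m = (1.7 + 11.3 − 0.2 + 9.8 + 3.9) / 5 = 5.3000%
Σ(R_i − R̄_i)(R_m − R̄_m) = 52.7300  ⇒  Cov = 52.7300 / 5 = 10.5460
Σ(R_m − R̄_m)² = 101.4200  ⇒  Var(R_m) = 101.4200 / 5 = 20.2840
β = Cov / Var(R_m) = 10.5460 / 20.2840 = 0.5199
E(R) = R_f + β × MRP = 3.36% + 0.5199 × 7.07% = 7.04%

7.04%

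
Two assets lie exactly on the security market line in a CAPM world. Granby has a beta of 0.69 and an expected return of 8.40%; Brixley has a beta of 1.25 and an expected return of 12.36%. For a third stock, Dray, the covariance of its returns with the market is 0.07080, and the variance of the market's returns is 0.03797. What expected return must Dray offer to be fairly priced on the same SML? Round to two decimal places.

16.71%

MRP = (12.36% − 8.40%) / (1.25 − 0.69) = 7.0714%
R_f = 8.40% − 0.69 × 7.0714% = 3.5207%
β_Dray = Cov / Var(R_m) = 0.07080 / 0.03797 = 1.8646
E(R_Dray) = R_f + β × MRP = 3.5207% + 1.8646 × 7.0714% = 16.71%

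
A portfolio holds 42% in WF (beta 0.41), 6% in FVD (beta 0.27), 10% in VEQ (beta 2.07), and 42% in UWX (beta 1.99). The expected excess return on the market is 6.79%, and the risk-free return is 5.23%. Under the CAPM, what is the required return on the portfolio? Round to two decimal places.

13.59%

β_P = Σ w_i β_i = 0.42×0.41 + 0.06×0.27 + 0.10×2.07 + 0.42×1.99 = 1.2312
E(R_P) = R_f + β_P × MRP = 5.23% + 1.2312 × 6.79% = 13.59%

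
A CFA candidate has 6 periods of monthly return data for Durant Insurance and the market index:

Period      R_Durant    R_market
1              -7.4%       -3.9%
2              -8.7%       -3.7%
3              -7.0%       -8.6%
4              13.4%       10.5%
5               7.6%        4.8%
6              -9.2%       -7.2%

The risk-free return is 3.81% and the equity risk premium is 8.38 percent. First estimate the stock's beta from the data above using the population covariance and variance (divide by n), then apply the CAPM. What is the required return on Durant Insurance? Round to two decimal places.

14.38%

Mean R_i = (-7.4 − 8.7 − 7.0 + 13.4 + 7.6 − 9.2) / 6 = -1.8833%
Mean R_m = (-3.9 − 3.7 − 8.6 + 10.5 + 4.8 − 7.2) / 6 = -1.3500%
Σ(R_i − R̄_i)(R_m − R̄_m) = 349.4150  ⇒  Cov = 349.4150 / 6 = 58.2358
Σ(R_m − R̄_m)² = 277.0550  ⇒  Var(R_m) = 277.0550 / 6 = 46.1758
β = Cov / Var(R_m) = 58.2358 / 46.1758 = 1.2612
E(R) = R_f + β × MRP = 3.81% + 1.2612 × 8.38% = 14.38%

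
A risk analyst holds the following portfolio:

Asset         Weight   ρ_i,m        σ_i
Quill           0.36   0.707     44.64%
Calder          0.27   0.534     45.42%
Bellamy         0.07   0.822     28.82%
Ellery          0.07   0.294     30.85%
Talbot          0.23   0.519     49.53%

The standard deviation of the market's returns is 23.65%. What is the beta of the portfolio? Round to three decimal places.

β_Quill = 0.707 × 44.64% / 23.65% = 1.3345
β_Calder = 0.534 × 45.42% / 23.65% = 1.0256
β_Bellamy = 0.822 × 28.82% / 23.65% = 1.0017
β_Ellery = 0.294 × 30.85% / 23.65% = 0.3835
β_Talbot = 0.519 × 49.53% / 23.65% = 1.0869
β_P = Σ w_i β_i = 0.36×1.3345 + 0.27×1.0256 + 0.07×1.0017 + 0.07×0.3835 + 0.23×1.0869 = 1.1043

1.104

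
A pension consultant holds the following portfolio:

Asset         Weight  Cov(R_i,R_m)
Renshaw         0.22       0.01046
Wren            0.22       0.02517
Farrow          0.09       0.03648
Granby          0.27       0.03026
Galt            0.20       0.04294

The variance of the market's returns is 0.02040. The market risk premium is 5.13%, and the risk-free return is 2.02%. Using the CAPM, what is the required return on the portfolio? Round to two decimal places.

β_Renshaw = 0.01046 / 0.02040 = 0.5127
β_Wren = 0.02517 / 0.02040 = 1.2338
β_Farrow = 0.03648 / 0.02040 = 1.7882
β_Granby = 0.03026 / 0.02040 = 1.4833
β_Galt = 0.04294 / 0.02040 = 2.1049
β_P = Σ w_i β_i = 0.22×0.5127 + 0.22×1.2338 + 0.09×1.7882 + 0.27×1.4833 + 0.20×2.1049 = 1.3666
E(R_P) = R_f + β_P × MRP = 2.02% + 1.3666 × 5.13% = 9.03%

9.03%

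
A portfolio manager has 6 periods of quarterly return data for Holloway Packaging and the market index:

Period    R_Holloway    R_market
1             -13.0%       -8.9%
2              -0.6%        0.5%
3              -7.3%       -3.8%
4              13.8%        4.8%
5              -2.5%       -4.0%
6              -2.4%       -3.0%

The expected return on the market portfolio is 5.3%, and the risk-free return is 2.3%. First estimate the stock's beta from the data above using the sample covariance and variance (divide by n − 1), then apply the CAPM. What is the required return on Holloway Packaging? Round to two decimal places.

Mean R_i = (-13.0 − 0.6 − 7.3 + 13.8 − 2.5 − 2.4) / 6 = -2.0000%
Mean R_m = (-8.9 + 0.5 − 3.8 + 4.8 − 4.0 − 3.0) / 6 = -2.4000%
Σ(R_i − R̄_i)(R_m − R̄_m) = 197.7800  ⇒  Cov = 197.7800 / 5 = 39.5560
Σ(R_m − R̄_m)² = 107.3800  ⇒  Var(R_m) = 107.3800 / 5 = 21.4760
β = Cov / Var(R_m) = 39.5560 / 21.4760 = 1.8419
MRP = 5.3% − 2.3% = 3.00%
E(R) = R_f + β × MRP = 2.3% + 1.8419 × 3.0% = 7.83%

7.83%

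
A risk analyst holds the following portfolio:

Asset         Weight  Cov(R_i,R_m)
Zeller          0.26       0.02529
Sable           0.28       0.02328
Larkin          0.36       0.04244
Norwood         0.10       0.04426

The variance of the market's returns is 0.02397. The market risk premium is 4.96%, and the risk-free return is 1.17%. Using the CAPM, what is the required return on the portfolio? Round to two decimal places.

β_Zeller = 0.02529 / 0.02397 = 1.0551
β_Sable = 0.02328 / 0.02397 = 0.9712
β_Larkin = 0.04244 / 0.02397 = 1.7705
β_Norwood = 0.04426 / 0.02397 = 1.8465
β_P = Σ w_i β_i = 0.26×1.0551 + 0.28×0.9712 + 0.36×1.7705 + 0.10×1.8465 = 1.3683
E(R_P) = R_f + β_P × MRP = 1.17% + 1.3683 × 4.96% = 7.96%

7.96%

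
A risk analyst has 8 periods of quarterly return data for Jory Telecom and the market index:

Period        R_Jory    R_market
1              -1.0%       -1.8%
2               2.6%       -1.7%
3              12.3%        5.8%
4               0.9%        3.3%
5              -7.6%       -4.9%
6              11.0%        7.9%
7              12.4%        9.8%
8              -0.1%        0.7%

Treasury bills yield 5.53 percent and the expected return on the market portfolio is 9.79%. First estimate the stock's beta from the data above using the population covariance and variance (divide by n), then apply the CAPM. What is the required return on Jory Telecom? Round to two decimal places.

11.07%

Mean R_i = (-1.0 + 2.6 + 12.3 + 0.9 − 7.6 + 11.0 + 12.4 − 0.1) / 8 = 3.8125%
Mean R_m = (-1.8 − 1.7 + 5.8 + 3.3 − 4.9 + 7.9 + 9.8 + 0.7) / 8 = 2.3875%
Σ(R_i − R̄_i)(R_m − R̄_m) = 244.4613  ⇒  Cov = 244.4613 / 8 = 30.5577
Σ(R_m − R̄_m)² = 188.0088  ⇒  Var(R_m) = 188.0088 / 8 = 23.5011
β = Cov / Var(R_m) = 30.5577 / 23.5011 = 1.3003
MRP = 9.79% − 5.53% = 4.26%
E(R) = R_f + β × MRP = 5.53% + 1.3003 × 4.26% = 11.07%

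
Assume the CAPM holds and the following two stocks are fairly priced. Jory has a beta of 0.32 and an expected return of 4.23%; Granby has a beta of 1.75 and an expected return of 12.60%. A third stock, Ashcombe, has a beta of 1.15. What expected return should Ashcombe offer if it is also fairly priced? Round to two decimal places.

9.09%

MRP (SML slope) = (12.60% − 4.23%) / (1.75 − 0.32) = 8.37% / 1.43 = 5.8531%
R_f (intercept) = 4.23% − 0.32 × 5.8531% = 2.3570%
E(R_Ashcombe) = R_f + β × MRP = 2.3570% + 1.15 × 5.8531% = 9.09%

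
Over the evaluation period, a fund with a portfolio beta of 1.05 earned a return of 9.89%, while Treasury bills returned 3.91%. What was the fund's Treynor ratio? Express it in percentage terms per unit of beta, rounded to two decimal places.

5.70%

Treynor = (R_P − R_f) / β_P = (9.89% − 3.91%) / 1.0500 = 5.98% / 1.0500 = 5.70%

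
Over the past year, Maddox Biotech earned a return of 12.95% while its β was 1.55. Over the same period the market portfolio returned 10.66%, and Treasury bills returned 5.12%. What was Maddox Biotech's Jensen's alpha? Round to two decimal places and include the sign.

Market excess return = 10.66% − 5.12% = 5.54%
CAPM benchmark = R_f + β(R_m − R_f) = 5.12% + 1.55 × 5.54% = 13.7070%
α = actual − benchmark = 12.95% − 13.7070% = -0.76%

-0.76%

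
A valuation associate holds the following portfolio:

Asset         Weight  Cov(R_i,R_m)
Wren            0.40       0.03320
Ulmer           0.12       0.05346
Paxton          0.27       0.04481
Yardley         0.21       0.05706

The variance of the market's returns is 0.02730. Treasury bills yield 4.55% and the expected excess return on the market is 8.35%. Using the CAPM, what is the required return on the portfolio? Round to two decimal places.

17.94%

β_Wren = 0.03320 / 0.02730 = 1.2161
β_Ulmer = 0.05346 / 0.02730 = 1.9582
β_Paxton = 0.04481 / 0.02730 = 1.6414
β_Yardley = 0.05706 / 0.02730 = 2.0901
β_P = Σ w_i β_i = 0.40×1.2161 + 0.12×1.9582 + 0.27×1.6414 + 0.21×2.0901 = 1.6035
E(R_P) = R_f + β_P × MRP = 4.55% + 1.6035 × 8.35% = 17.94%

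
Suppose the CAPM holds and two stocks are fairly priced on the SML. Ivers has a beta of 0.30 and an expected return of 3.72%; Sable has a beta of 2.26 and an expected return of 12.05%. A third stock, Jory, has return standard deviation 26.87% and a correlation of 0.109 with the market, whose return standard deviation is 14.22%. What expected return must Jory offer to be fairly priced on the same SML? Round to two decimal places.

MRP = (12.05% − 3.72%) / (2.26 − 0.30) = 4.2500%
R_f = 3.72% − 0.30 × 4.2500% = 2.4450%
β_Jory = ρ·σ_i/σ_m = 0.109 × 26.87 / 14.22 = 0.2060
E(R_Jory) = R_f + β × MRP = 2.4450% + 0.2060 × 4.2500% = 3.32%

3.32%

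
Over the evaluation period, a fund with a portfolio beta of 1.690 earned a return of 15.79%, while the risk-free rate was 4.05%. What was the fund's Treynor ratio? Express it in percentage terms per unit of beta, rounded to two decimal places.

6.95%

Treynor = (R_P − R_f) / β_P = (15.79% − 4.05%) / 1.6900 = 11.74% / 1.6900 = 6.95%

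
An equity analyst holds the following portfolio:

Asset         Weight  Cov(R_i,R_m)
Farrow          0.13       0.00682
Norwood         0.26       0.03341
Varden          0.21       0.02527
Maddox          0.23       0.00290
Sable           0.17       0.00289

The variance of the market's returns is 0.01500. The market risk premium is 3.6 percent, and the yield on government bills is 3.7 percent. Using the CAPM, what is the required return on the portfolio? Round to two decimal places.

7.55%

β_Farrow = 0.00682 / 0.01500 = 0.4547
β_Norwood = 0.03341 / 0.01500 = 2.2273
β_Varden = 0.02527 / 0.01500 = 1.6847
β_Maddox = 0.00290 / 0.01500 = 0.1933
β_Sable = 0.00289 / 0.01500 = 0.1927
β_P = Σ w_i β_i = 0.13×0.4547 + 0.26×2.2273 + 0.21×1.6847 + 0.23×0.1933 + 0.17×0.1927 = 1.0692
E(R_P) = R_f + β_P × MRP = 3.7% + 1.0692 × 3.6% = 7.55%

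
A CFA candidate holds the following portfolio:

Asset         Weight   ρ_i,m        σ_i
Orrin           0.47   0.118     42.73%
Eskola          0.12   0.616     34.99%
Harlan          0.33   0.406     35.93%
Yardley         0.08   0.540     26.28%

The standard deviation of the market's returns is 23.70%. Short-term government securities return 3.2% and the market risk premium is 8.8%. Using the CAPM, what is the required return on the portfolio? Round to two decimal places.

β_Orrin = 0.118 × 42.73% / 23.70% = 0.2127
β_Eskola = 0.616 × 34.99% / 23.70% = 0.9094
β_Harlan = 0.406 × 35.93% / 23.70% = 0.6155
β_Yardley = 0.540 × 26.28% / 23.70% = 0.5988
β_P = Σ w_i β_i = 0.47×0.2127 + 0.12×0.9094 + 0.33×0.6155 + 0.08×0.5988 = 0.4601
E(R_P) = R_f + β_P × MRP = 3.2% + 0.4601 × 8.8% = 7.25%

7.25%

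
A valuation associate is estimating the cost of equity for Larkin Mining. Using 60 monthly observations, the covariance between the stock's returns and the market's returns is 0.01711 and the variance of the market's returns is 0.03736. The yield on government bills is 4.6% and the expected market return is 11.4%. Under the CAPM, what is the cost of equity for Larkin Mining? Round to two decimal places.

β = Cov(R_i, R_m) / Var(R_m) = 0.01711 / 0.03736 = 0.4580
MRP = 11.4% − 4.6% = 6.80%
E(R) = R_f + β × MRP = 4.6% + 0.4580 × 6.8% = 7.71%

7.71%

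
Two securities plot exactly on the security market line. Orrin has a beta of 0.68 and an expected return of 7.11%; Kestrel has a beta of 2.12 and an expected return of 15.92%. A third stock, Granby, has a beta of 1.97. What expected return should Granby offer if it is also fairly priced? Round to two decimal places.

MRP (SML slope) = (15.92% − 7.11%) / (2.12 − 0.68) = 8.81% / 1.44 = 6.1181%
R_f (intercept) = 7.11% − 0.68 × 6.1181% = 2.9497%
E(R_Granby) = R_f + β × MRP = 2.9497% + 1.97 × 6.1181% = 15.00%

15.00%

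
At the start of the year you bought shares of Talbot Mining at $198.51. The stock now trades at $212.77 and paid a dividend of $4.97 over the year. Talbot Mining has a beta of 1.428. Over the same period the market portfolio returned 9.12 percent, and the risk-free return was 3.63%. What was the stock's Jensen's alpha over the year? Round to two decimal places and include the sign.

Realised HPR = (P1 + D1 − P0) / P0 = (212.77 + 4.97 − 198.51) / 198.51 = 19.23 / 198.51 = 9.6872%
MRP = 9.12% − 3.63% = 5.49%
CAPM required = R_f + β·MRP = 3.63% + 1.428 × 5.49% = 11.46972%
α = realised − required = 9.6872% − 11.46972% = -1.78%

-1.78%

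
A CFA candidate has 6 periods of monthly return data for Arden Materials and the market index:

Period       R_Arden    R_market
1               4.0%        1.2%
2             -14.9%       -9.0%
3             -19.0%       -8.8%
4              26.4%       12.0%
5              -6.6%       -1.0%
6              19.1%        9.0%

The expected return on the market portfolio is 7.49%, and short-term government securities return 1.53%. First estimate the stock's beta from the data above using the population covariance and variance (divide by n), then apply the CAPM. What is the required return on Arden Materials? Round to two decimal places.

13.89%

Mean R_i = (4.0 − 14.9 − 19.0 + 26.4 − 6.6 + 19.1) / 6 = 1.5000%
Mean R_m = (1.2 − 9.0 − 8.8 + 12.0 − 1.0 + 9.0) / 6 = 0.5667%
Σ(R_i − R̄_i)(R_m − R̄_m) = 796.3000  ⇒  Cov = 796.3000 / 6 = 132.7167
Σ(R_m − R̄_m)² = 383.9533  ⇒  Var(R_m) = 383.9533 / 6 = 63.9922
β = Cov / Var(R_m) = 132.7167 / 63.9922 = 2.0740
MRP = 7.49% − 1.53% = 5.96%
E(R) = R_f + β × MRP = 1.53% + 2.0740 × 5.96% = 13.89%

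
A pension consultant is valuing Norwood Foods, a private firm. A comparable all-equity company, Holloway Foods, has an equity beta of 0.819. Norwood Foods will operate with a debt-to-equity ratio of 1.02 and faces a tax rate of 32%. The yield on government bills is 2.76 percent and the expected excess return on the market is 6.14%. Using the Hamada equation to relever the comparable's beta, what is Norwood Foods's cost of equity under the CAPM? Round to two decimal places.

β_L = β_U × [1 + (1 − t)(D/E)] = 0.819 × [1 + (1 − 0.32) × 1.02]
    = 0.819 × [1 + 0.68 × 1.02] = 0.819 × 1.6936 = 1.3871
E(R) = R_f + β_L × MRP = 2.76% + 1.3871 × 6.14% = 11.28%

11.28%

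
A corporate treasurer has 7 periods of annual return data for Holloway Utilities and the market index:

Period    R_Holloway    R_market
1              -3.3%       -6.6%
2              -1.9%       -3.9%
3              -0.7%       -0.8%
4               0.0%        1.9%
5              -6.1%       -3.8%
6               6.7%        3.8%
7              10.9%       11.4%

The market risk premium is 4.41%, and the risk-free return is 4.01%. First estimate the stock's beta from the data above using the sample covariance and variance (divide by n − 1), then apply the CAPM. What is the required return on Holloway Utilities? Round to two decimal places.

8.02%

Mean R_i = (-3.3 − 1.9 − 0.7 + 0.0 − 6.1 + 6.7 + 10.9) / 7 = 0.8000%
Mean R_m = (-6.6 − 3.9 − 0.8 + 1.9 − 3.8 + 3.8 + 11.4) / 7 = 0.2857%
Σ(R_i − R̄_i)(R_m − R̄_m) = 201.0500  ⇒  Cov = 201.0500 / 6 = 33.5083
Σ(R_m − R̄_m)² = 221.2886  ⇒  Var(R_m) = 221.2886 / 6 = 36.8814
β = Cov / Var(R_m) = 33.5083 / 36.8814 = 0.9085
E(R) = R_f + β × MRP = 4.01% + 0.9085 × 4.41% = 8.02%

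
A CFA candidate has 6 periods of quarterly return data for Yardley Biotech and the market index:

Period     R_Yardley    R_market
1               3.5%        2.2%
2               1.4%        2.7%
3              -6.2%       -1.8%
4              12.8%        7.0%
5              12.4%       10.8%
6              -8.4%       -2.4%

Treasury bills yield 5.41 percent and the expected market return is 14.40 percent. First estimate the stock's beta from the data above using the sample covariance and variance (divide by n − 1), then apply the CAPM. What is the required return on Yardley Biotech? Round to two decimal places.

20.55%

Mean R_i = (3.5 + 1.4 − 6.2 + 12.8 + 12.4 − 8.4) / 6 = 2.5833%
Mean R_m = (2.2 + 2.7 − 1.8 + 7.0 + 10.8 − 2.4) / 6 = 3.0833%
Σ(R_i − R̄_i)(R_m − R̄_m) = 218.5283  ⇒  Cov = 218.5283 / 5 = 43.7057
Σ(R_m − R̄_m)² = 129.7283  ⇒  Var(R_m) = 129.7283 / 5 = 25.9457
β = Cov / Var(R_m) = 43.7057 / 25.9457 = 1.6845
MRP = 14.40% − 5.41% = 8.99%
E(R) = R_f + β × MRP = 5.41% + 1.6845 × 8.99% = 20.55%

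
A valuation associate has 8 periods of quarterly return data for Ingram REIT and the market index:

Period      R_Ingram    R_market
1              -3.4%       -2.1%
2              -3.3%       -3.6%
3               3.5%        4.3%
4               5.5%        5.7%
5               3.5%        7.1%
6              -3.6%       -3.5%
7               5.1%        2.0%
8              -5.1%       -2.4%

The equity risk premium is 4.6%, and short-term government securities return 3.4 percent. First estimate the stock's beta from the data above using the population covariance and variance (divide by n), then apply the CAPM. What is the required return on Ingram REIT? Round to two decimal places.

7.64%

Mean R_i = (-3.4 − 3.3 + 3.5 + 5.5 + 3.5 − 3.6 + 5.1 − 5.1) / 8 = 0.2750%
Mean R_m = (-2.1 − 3.6 + 4.3 + 5.7 + 7.1 − 3.5 + 2.0 − 2.4) / 8 = 0.9375%
Σ(R_i − R̄_i)(R_m − R̄_m) = 123.2475  ⇒  Cov = 123.2475 / 8 = 15.4059
Σ(R_m − R̄_m)² = 133.7388  ⇒  Var(R_m) = 133.7388 / 8 = 16.7174
β = Cov / Var(R_m) = 15.4059 / 16.7174 = 0.9215
E(R) = R_f + β × MRP = 3.4% + 0.9215 × 4.6% = 7.64%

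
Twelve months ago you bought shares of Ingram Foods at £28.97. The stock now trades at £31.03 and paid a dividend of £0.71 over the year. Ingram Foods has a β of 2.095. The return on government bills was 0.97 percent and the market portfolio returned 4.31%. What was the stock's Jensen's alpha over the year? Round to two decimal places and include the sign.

Realised HPR = (P1 + D1 − P0) / P0 = (31.03 + 0.71 − 28.97) / 28.97 = 2.77 / 28.97 = 9.5616%
MRP = 4.31% − 0.97% = 3.34%
CAPM required = R_f + β·MRP = 0.97% + 2.095 × 3.34% = 7.96730%
α = realised − required = 9.5616% − 7.96730% = +1.59%

+1.59%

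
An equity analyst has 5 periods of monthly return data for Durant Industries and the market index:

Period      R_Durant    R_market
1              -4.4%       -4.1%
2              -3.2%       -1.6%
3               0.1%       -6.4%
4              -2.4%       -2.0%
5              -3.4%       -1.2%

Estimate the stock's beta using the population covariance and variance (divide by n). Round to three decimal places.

Mean R_i = (-4.4 − 3.2 + 0.1 − 2.4 − 3.4) / 5 = -2.6600%
Mean R_m = (-4.1 − 1.6 − 6.4 − 2.0 − 1.2) / 5 = -3.0600%
Σ(R_i − R̄_i)(R_m − R̄_m) = -9.2980  ⇒  Cov = -9.2980 / 5 = -1.8596
Σ(R_m − R̄_m)² = 18.9520  ⇒  Var(R_m) = 18.9520 / 5 = 3.7904
β = Cov / Var(R_m) = -1.8596 / 3.7904 = -0.4906

-0.491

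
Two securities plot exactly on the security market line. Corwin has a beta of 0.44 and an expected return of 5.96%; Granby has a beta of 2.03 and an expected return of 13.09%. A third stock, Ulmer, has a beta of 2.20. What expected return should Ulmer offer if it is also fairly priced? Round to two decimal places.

MRP (SML slope) = (13.09% − 5.96%) / (2.03 − 0.44) = 7.13% / 1.59 = 4.4843%
R_f (intercept) = 5.96% − 0.44 × 4.4843% = 3.9869%
E(R_Ulmer) = R_f + β × MRP = 3.9869% + 2.20 × 4.4843% = 13.85%

13.85%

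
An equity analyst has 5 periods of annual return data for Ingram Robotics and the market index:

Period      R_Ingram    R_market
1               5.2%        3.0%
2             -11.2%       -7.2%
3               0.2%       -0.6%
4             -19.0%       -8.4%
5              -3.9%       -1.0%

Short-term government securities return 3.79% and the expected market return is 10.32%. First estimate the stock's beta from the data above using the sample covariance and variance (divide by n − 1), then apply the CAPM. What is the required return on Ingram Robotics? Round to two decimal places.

Mean R_i = (5.2 − 11.2 + 0.2 − 19.0 − 3.9) / 5 = -5.7400%
Mean R_m = (3.0 − 7.2 − 0.6 − 8.4 − 1.0) / 5 = -2.8400%
Σ(R_i − R̄_i)(R_m − R̄_m) = 178.1120  ⇒  Cov = 178.1120 / 4 = 44.5280
Σ(R_m − R̄_m)² = 92.4320  ⇒  Var(R_m) = 92.4320 / 4 = 23.1080
β = Cov / Var(R_m) = 44.5280 / 23.1080 = 1.9270
MRP = 10.32% − 3.79% = 6.53%
E(R) = R_f + β × MRP = 3.79% + 1.9270 × 6.53% = 16.37%

16.37%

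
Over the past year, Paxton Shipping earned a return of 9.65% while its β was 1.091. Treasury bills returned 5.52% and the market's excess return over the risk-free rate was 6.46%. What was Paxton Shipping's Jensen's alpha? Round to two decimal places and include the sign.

-2.92%

CAPM benchmark = R_f + β(R_m − R_f) = 5.52% + 1.091 × 6.46% = 12.56786%
α = actual − benchmark = 9.65% − 12.56786% = -2.92%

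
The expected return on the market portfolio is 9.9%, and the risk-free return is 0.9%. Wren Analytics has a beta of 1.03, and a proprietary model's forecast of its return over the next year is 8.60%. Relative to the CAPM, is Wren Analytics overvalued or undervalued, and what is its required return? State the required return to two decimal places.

Overvalued; required return 10.17%

MRP = 9.9% − 0.9% = 9.00%
Required return = R_f + β·MRP = 0.9% + 1.03 × 9.0% = 10.17%
Forecast 8.60% < required 10.17% → the stock plots below the SML → overvalued.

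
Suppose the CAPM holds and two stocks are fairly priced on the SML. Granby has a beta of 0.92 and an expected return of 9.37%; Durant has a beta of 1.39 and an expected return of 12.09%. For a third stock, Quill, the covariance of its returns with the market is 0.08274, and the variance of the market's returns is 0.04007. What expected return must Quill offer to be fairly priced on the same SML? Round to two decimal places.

16.00%

MRP = (12.09% − 9.37%) / (1.39 − 0.92) = 5.7872%
R_f = 9.37% − 0.92 × 5.7872% = 4.0458%
β_Quill = Cov / Var(R_m) = 0.08274 / 0.04007 = 2.0649
E(R_Quill) = R_f + β × MRP = 4.0458% + 2.0649 × 5.7872% = 16.00%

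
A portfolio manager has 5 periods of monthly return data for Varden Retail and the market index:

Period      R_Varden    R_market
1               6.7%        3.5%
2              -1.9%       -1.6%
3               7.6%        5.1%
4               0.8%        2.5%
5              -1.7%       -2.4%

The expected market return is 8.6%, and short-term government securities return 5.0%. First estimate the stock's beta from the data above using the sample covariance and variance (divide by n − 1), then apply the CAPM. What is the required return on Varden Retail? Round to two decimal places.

9.63%

Mean R_i = (6.7 − 1.9 + 7.6 + 0.8 − 1.7) / 5 = 2.3000%
Mean R_m = (3.5 − 1.6 + 5.1 + 2.5 − 2.4) / 5 = 1.4200%
Σ(R_i − R̄_i)(R_m − R̄_m) = 55.0000  ⇒  Cov = 55.0000 / 4 = 13.7500
Σ(R_m − R̄_m)² = 42.7480  ⇒  Var(R_m) = 42.7480 / 4 = 10.6870
β = Cov / Var(R_m) = 13.7500 / 10.6870 = 1.2866
MRP = 8.6% − 5.0% = 3.60%
E(R) = R_f + β × MRP = 5.0% + 1.2866 × 3.6% = 9.63%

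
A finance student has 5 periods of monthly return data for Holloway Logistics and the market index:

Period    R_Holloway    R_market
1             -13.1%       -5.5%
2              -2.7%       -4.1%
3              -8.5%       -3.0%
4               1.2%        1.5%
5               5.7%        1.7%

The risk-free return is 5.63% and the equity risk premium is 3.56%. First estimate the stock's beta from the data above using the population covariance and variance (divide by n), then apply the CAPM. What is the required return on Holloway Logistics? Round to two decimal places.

12.78%

Mean R_i = (-13.1 − 2.7 − 8.5 + 1.2 + 5.7) / 5 = -3.4800%
Mean R_m = (-5.5 − 4.1 − 3.0 + 1.5 + 1.7) / 5 = -1.8800%
Σ(R_i − R̄_i)(R_m − R̄_m) = 87.3980  ⇒  Cov = 87.3980 / 5 = 17.4796
Σ(R_m − R̄_m)² = 43.5280  ⇒  Var(R_m) = 43.5280 / 5 = 8.7056
β = Cov / Var(R_m) = 17.4796 / 8.7056 = 2.0079
E(R) = R_f + β × MRP = 5.63% + 2.0079 × 3.56% = 12.78%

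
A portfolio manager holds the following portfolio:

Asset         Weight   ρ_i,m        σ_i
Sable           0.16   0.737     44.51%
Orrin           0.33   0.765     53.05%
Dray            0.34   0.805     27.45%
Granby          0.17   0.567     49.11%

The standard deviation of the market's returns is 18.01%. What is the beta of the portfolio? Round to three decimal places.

1.715

β_Sable = 0.737 × 44.51% / 18.01% = 1.8214
β_Orrin = 0.765 × 53.05% / 18.01% = 2.2534
β_Dray = 0.805 × 27.45% / 18.01% = 1.2269
β_Granby = 0.567 × 49.11% / 18.01% = 1.5461
β_P = Σ w_i β_i = 0.16×1.8214 + 0.33×2.2534 + 0.34×1.2269 + 0.17×1.5461 = 1.7150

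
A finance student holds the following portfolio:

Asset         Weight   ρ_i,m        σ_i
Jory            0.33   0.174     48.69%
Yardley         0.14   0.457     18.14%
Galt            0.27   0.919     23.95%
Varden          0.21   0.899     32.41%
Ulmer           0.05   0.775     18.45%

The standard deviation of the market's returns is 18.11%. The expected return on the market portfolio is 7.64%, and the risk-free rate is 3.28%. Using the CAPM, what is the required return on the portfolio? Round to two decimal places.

7.31%

β_Jory = 0.174 × 48.69% / 18.11% = 0.4678
β_Yardley = 0.457 × 18.14% / 18.11% = 0.4578
β_Galt = 0.919 × 23.95% / 18.11% = 1.2154
β_Varden = 0.899 × 32.41% / 18.11% = 1.6089
β_Ulmer = 0.775 × 18.45% / 18.11% = 0.7895
β_P = Σ w_i β_i = 0.33×0.4678 + 0.14×0.4578 + 0.27×1.2154 + 0.21×1.6089 + 0.05×0.7895 = 0.9240
MRP = 7.64% − 3.28% = 4.36%
E(R_P) = R_f + β_P × MRP = 3.28% + 0.9240 × 4.36% = 7.31%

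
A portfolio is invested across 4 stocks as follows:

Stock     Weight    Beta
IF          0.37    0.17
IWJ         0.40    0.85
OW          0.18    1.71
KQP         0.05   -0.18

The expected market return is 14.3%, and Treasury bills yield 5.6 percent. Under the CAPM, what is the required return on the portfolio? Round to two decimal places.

11.70%

β_P = Σ w_i β_i = 0.37×0.17 + 0.40×0.85 + 0.18×1.71 + 0.05×-0.18 = 0.7017
MRP = 14.3% − 5.6% = 8.70%
E(R_P) = R_f + β_P × MRP = 5.6% + 0.7017 × 8.7% = 11.70%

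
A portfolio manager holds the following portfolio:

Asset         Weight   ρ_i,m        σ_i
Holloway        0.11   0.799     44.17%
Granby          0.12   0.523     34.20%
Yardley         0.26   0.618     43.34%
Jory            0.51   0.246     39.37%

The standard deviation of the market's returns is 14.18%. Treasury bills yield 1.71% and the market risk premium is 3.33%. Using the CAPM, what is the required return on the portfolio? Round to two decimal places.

β_Holloway = 0.799 × 44.17% / 14.18% = 2.4888
β_Granby = 0.523 × 34.20% / 14.18% = 1.2614
β_Yardley = 0.618 × 43.34% / 14.18% = 1.8889
β_Jory = 0.246 × 39.37% / 14.18% = 0.6830
β_P = Σ w_i β_i = 0.11×2.4888 + 0.12×1.2614 + 0.26×1.8889 + 0.51×0.6830 = 1.2646
E(R_P) = R_f + β_P × MRP = 1.71% + 1.2646 × 3.33% = 5.92%

5.92%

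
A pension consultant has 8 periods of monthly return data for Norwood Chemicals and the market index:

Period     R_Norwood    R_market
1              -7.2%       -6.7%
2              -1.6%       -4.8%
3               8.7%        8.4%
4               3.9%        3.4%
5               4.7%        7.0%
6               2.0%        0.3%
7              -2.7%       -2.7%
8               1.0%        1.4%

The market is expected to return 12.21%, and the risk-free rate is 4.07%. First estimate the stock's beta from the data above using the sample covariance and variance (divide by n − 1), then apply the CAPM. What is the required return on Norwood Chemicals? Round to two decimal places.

Mean R_i = (-7.2 − 1.6 + 8.7 + 3.9 + 4.7 + 2.0 − 2.7 + 1.0) / 8 = 1.1000%
Mean R_m = (-6.7 − 4.8 + 8.4 + 3.4 + 7.0 + 0.3 − 2.7 + 1.4) / 8 = 0.7875%
Σ(R_i − R̄_i)(R_m − R̄_m) = 177.5200  ⇒  Cov = 177.5200 / 7 = 25.3600
Σ(R_m − R̄_m)² = 203.4288  ⇒  Var(R_m) = 203.4288 / 7 = 29.0613
β = Cov / Var(R_m) = 25.3600 / 29.0613 = 0.8726
MRP = 12.21% − 4.07% = 8.14%
E(R) = R_f + β × MRP = 4.07% + 0.8726 × 8.14% = 11.17%

11.17%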